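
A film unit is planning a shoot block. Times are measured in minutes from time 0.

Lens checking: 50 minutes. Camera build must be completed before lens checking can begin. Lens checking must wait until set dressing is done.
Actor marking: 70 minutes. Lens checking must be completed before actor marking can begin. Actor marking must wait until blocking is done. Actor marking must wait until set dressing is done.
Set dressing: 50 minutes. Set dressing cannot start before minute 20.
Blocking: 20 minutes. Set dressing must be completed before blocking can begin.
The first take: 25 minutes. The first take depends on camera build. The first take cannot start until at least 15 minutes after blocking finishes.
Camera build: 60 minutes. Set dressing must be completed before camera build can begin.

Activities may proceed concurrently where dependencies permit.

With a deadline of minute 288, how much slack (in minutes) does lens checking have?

38

Set dressing cannot begin until its own release at minute 20. It runs from minute 20 to 20 + 50 = minute 70.
Camera build cannot begin until set dressing (finishes minute 70). It runs from minute 70 to 70 + 60 = minute 130.
For lens checking: camera build (finishes minute 130); set dressing (finishes minute 70). Taking the maximum gives a start of minute 130, and it finishes at 130 + 50 = minute 180.

Working backward from the deadline:
Actor marking has no dependents, so it just needs to finish by minute 288. Starting by 288 − 70 = minute 218 achieves that.
Lens checking feeds into actor marking (must start by minute 218); so lens checking must finish by minute 218 and therefore start by minute 168.
So lens checking can start as early as minute 130 and as late as minute 168, giving 168 − 130 = 38 minutes of slack.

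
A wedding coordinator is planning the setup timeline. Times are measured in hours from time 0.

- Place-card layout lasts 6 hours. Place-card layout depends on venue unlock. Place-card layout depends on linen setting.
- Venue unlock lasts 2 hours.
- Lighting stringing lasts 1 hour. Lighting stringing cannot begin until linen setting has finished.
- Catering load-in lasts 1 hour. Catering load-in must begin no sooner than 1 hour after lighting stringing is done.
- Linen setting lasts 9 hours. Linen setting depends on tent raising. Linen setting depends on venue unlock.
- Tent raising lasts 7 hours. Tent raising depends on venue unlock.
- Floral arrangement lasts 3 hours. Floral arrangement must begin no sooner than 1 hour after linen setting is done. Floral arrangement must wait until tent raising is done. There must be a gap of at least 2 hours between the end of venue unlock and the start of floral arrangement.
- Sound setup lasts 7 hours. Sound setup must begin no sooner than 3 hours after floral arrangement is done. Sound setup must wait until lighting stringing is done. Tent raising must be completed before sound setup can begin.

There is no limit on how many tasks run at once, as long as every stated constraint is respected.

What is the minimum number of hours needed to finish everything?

Nothing blocks venue unlock, so it runs from hour 0 to hour 2.
After venue unlock (finishes hour 2), tent raising can start at hour 2 and finishes at hour 9.
Linen setting needs all of tent raising (finishes hour 9); venue unlock (finishes hour 2). That puts its earliest start at hour 9; it finishes at 9 + 9 = hour 18.
For place-card layout: venue unlock (finishes hour 2); linen setting (finishes hour 18). Taking the maximum gives a start of hour 18, and it finishes at 18 + 6 = hour 24.
After linen setting (finishes hour 18), lighting stringing can start at hour 18 and finishes at hour 19.
After lighting stringing (finishes hour 19, plus 1-hour gap → hour 20), catering load-in can start at hour 20 and finishes at hour 21.
Floral arrangement cannot start until linen setting (finishes hour 18, plus 1-hour gap → hour 19); tent raising (finishes hour 9); venue unlock (finishes hour 2, plus 2-hour gap → hour 4). The controlling bound is hour 19, so floral arrangement finishes at 19 + 3 = hour 22.
Sound setup cannot start until floral arrangement (finishes hour 22, plus 3-hour gap → hour 25); lighting stringing (finishes hour 19); tent raising (finishes hour 9). The controlling bound is hour 25, so sound setup finishes at 25 + 7 = hour 32.
All tasks are finished once the last one completes. Finish times: Venue unlock at 2, Tent raising at 9, Linen setting at 18, Floral arrangement at 22, Lighting stringing at 19, Sound setup at 32, Catering load-in at 21, Place-card layout at 24. The latest is hour 32.

32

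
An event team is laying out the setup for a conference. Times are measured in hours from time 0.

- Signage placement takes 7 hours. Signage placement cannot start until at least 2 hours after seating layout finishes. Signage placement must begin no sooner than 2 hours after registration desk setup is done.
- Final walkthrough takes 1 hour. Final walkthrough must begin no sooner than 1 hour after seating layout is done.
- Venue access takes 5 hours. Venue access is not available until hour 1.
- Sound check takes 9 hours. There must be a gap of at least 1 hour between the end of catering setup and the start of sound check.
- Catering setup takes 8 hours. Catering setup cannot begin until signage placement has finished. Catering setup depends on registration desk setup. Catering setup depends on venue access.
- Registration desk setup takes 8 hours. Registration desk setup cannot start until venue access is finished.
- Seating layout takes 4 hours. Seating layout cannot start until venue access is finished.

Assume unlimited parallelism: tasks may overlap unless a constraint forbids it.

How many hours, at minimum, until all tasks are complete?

41

Venue access cannot begin until its own release at hour 1. It runs from hour 1 to 1 + 5 = hour 6.
Registration desk setup cannot begin until venue access (finishes hour 6). It runs from hour 6 to 6 + 8 = hour 14.
Seating layout waits on venue access (finishes hour 6), so it starts at hour 6 and finishes at 6 + 4 = hour 10.
After seating layout (finishes hour 10, plus 1-hour gap → hour 11), final walkthrough can start at hour 11 and finishes at hour 12.
Signage placement cannot start until seating layout (finishes hour 10, plus 2-hour gap → hour 12); registration desk setup (finishes hour 14, plus 2-hour gap → hour 16). The controlling bound is hour 16, so signage placement finishes at 16 + 7 = hour 23.
For catering setup: signage placement (finishes hour 23); registration desk setup (finishes hour 14); venue access (finishes hour 6). Taking the maximum gives a start of hour 23, and it finishes at 23 + 8 = hour 31.
Sound check cannot begin until catering setup (finishes hour 31, plus 1-hour gap → hour 32). It runs from hour 32 to 32 + 9 = hour 41.
All tasks are finished once the last one completes. Finish times: Venue access at 6, Seating layout at 10, Registration desk setup at 14, Signage placement at 23, Catering setup at 31, Sound check at 41, Final walkthrough at 12. The latest is hour 41.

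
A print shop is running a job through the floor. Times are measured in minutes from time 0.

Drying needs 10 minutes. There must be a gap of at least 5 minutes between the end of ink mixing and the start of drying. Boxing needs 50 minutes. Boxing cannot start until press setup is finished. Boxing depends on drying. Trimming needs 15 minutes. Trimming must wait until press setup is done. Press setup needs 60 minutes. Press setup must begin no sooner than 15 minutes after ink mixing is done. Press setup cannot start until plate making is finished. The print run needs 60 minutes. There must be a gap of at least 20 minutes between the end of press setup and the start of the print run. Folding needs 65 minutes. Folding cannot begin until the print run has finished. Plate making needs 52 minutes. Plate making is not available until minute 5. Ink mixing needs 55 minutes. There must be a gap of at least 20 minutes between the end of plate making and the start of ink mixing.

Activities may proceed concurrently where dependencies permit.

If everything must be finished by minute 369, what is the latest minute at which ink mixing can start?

94

Folding must finish by minute 369; it takes 65 minutes, so it must start by 369 − 65 = minute 304.
The print run feeds into folding (must start by minute 304); so the print run must finish by minute 304 and therefore start by minute 244.
Nothing follows trimming; the deadline of minute 369 is its only limit. It must start by 369 − 15 = minute 354.
Nothing follows boxing; the deadline of minute 369 is its only limit. It must start by 369 − 50 = minute 319.
Press setup must finish in time for the print run (must start by minute 244, minus 20-minute gap → minute 224); trimming (must start by minute 354); boxing (must start by minute 319). The tightest is minute 224, so press setup must start by 224 − 60 = minute 164.
Since boxing (must start by minute 319) depends on it, drying must finish by minute 319. Backing off its 10-minute duration gives a latest start of minute 309.
For ink mixing: press setup (must start by minute 164, minus 15-minute gap → minute 149); drying (must start by minute 309, minus 5-minute gap → minute 304). The most restrictive is minute 149; with a 55-minute duration, ink mixing must start by minute 94.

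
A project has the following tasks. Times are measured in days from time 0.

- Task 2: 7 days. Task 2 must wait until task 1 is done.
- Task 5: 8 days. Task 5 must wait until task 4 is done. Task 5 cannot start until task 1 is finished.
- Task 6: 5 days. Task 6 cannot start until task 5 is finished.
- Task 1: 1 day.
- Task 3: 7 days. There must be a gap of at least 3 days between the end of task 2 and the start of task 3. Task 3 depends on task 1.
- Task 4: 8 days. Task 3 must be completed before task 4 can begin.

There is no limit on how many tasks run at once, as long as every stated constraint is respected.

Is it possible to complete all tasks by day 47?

Yes

Task 1 has no prerequisites, so it starts at day 0 and finishes at day 1.
Task 2 waits on task 1 (finishes day 1), so it starts at day 1 and finishes at 1 + 7 = day 8.
Task 3 has to wait for task 2 (finishes day 8, plus 3-day gap → day 11); task 1 (finishes day 1). The latest of these is day 11, so task 3 runs day 11 to 11 + 7 = day 18.
Task 4 cannot begin until task 3 (finishes day 18). It runs from day 18 to 18 + 8 = day 26.
Task 5 needs all of task 4 (finishes day 26); task 1 (finishes day 1). That puts its earliest start at day 26; it finishes at 26 + 8 = day 34.
Task 6 cannot begin until task 5 (finishes day 34). It runs from day 34 to 34 + 5 = day 39.
Every task is finished by day 39, which is no later than the deadline of 47, so the schedule is feasible.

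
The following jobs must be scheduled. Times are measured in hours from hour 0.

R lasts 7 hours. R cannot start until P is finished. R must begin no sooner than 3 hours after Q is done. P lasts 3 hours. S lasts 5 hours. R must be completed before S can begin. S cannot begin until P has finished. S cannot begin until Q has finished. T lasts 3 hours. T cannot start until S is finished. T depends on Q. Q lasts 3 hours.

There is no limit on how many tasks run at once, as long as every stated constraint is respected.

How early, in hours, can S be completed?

18

Q has no prerequisites, so it starts at hour 0 and finishes at hour 3.
Nothing blocks P, so it runs from hour 0 to hour 3.
For R: P (finishes hour 3); Q (finishes hour 3, plus 3-hour gap → hour 6). Taking the maximum gives a start of hour 6, and it finishes at 6 + 7 = hour 13.
S has to wait for R (finishes hour 13); P (finishes hour 3); Q (finishes hour 3). The latest of these is hour 13, so S runs hour 13 to 13 + 5 = hour 18.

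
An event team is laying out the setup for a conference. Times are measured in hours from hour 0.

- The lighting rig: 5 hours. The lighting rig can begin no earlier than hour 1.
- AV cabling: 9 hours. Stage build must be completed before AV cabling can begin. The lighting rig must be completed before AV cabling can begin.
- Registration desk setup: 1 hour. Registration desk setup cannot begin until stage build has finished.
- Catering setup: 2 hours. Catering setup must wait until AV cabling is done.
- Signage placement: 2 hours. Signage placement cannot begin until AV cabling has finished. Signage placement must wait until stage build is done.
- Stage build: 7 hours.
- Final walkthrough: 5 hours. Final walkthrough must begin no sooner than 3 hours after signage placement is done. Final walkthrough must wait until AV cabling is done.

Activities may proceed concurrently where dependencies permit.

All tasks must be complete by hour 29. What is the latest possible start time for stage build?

Final walkthrough must finish by hour 29; it takes 5 hours, so it must start by 29 − 5 = hour 24.
Signage placement feeds into final walkthrough (must start by hour 24, minus 3-hour gap → hour 21); so signage placement must finish by hour 21 and therefore start by hour 19.
Catering setup must finish by hour 29; it takes 2 hours, so it must start by 29 − 2 = hour 27.
For AV cabling: signage placement (must start by hour 19); catering setup (must start by hour 27); final walkthrough (must start by hour 24). The most restrictive is hour 19; with a 9-hour duration, AV cabling must start by hour 10.
To finish by hour 29, registration desk setup (duration 1) must start no later than hour 28.
Stage build feeds AV cabling (must start by hour 10); registration desk setup (must start by hour 28); signage placement (must start by hour 19). Taking the minimum, stage build must finish by hour 10 and start by 10 − 7 = hour 3.

3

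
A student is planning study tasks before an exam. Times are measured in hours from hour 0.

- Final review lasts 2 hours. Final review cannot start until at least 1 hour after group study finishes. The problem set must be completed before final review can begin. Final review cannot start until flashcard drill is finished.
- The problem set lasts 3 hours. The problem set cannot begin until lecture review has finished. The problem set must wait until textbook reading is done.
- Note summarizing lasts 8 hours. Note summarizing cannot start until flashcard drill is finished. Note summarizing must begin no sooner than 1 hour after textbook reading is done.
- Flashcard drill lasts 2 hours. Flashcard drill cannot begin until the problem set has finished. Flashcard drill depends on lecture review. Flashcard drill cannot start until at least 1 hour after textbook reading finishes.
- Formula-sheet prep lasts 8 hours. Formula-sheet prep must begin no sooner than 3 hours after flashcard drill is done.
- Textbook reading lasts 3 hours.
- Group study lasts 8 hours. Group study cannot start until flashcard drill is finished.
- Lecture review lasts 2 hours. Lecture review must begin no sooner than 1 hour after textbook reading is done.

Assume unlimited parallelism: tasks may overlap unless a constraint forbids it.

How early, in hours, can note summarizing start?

Nothing blocks textbook reading, so it runs from hour 0 to hour 3.
Lecture review cannot begin until textbook reading (finishes hour 3, plus 1-hour gap → hour 4). It runs from hour 4 to 4 + 2 = hour 6.
The problem set cannot start until lecture review (finishes hour 6); textbook reading (finishes hour 3). The controlling bound is hour 6, so the problem set finishes at 6 + 3 = hour 9.
Flashcard drill cannot start until the problem set (finishes hour 9); lecture review (finishes hour 6); textbook reading (finishes hour 3, plus 1-hour gap → hour 4). The controlling bound is hour 9, so flashcard drill finishes at 9 + 2 = hour 11.
Note summarizing waits on flashcard drill (finishes hour 11); textbook reading (finishes hour 3, plus 1-hour gap → hour 4). The latest of these is hour 11, which is the earliest note summarizing can start.

11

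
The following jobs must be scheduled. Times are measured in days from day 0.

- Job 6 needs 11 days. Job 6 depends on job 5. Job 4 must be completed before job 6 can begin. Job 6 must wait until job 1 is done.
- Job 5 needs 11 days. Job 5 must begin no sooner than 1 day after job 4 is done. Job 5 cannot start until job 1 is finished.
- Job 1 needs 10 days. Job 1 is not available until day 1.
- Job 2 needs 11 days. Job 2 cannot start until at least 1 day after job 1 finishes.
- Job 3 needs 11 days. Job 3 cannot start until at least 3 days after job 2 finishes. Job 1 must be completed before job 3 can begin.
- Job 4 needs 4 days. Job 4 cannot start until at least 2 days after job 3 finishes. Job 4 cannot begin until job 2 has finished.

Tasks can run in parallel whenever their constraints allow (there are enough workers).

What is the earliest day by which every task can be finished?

Job 1 waits on its own release at day 1, so it starts at day 1 and finishes at 1 + 10 = day 11.
After job 1 (finishes day 11, plus 1-day gap → day 12), job 2 can start at day 12 and finishes at day 23.
For job 3: job 2 (finishes day 23, plus 3-day gap → day 26); job 1 (finishes day 11). Taking the maximum gives a start of day 26, and it finishes at 26 + 11 = day 37.
For job 4: job 3 (finishes day 37, plus 2-day gap → day 39); job 2 (finishes day 23). Taking the maximum gives a start of day 39, and it finishes at 39 + 4 = day 43.
For job 5: job 4 (finishes day 43, plus 1-day gap → day 44); job 1 (finishes day 11). Taking the maximum gives a start of day 44, and it finishes at 44 + 11 = day 55.
Job 6 has to wait for job 5 (finishes day 55); job 4 (finishes day 43); job 1 (finishes day 11). The latest of these is day 55, so job 6 runs day 55 to 55 + 11 = day 66.
All tasks are finished once the last one completes. Finish times: Job 1 at 11, Job 2 at 23, Job 3 at 37, Job 4 at 43, Job 5 at 55, Job 6 at 66. The latest is day 66.

66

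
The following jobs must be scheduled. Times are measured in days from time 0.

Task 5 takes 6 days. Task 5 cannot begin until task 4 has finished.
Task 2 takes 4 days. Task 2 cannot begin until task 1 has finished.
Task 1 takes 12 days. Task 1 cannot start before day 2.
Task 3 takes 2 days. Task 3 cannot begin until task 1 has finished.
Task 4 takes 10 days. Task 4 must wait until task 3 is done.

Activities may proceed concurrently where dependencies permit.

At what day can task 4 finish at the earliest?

Task 1 cannot begin until its own release at day 2. It runs from day 2 to 2 + 12 = day 14.
Task 3 cannot begin until task 1 (finishes day 14). It runs from day 14 to 14 + 2 = day 16.
Task 4 waits on task 3 (finishes day 16), so it starts at day 16 and finishes at 16 + 10 = day 26.

26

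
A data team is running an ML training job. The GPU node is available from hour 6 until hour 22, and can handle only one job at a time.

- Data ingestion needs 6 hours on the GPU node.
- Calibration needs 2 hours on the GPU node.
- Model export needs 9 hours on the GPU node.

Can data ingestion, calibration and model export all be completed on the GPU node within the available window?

No

The GPU node window is 22 − 6 = 16 hours.
Running back to back, the jobs need 6 + 2 + 9 = 17 hours on the GPU node.
Since 17 > 16, they cannot all fit.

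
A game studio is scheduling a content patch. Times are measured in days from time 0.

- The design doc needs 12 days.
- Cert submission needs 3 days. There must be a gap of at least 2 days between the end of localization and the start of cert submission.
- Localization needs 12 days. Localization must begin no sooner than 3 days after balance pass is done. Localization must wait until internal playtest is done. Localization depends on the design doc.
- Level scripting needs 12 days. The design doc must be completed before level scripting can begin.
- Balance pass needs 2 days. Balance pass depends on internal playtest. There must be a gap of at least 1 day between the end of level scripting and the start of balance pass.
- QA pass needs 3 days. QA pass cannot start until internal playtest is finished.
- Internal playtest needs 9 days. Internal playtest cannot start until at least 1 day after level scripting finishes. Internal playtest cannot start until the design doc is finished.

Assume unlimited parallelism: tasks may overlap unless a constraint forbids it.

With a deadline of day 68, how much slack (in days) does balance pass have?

12

Nothing blocks the design doc, so it runs from day 0 to day 12.
Level scripting cannot begin until the design doc (finishes day 12). It runs from day 12 to 12 + 12 = day 24.
Internal playtest needs all of level scripting (finishes day 24, plus 1-day gap → day 25); the design doc (finishes day 12). That puts its earliest start at day 25; it finishes at 25 + 9 = day 34.
Balance pass cannot start until internal playtest (finishes day 34); level scripting (finishes day 24, plus 1-day gap → day 25). The controlling bound is day 34, so balance pass finishes at 34 + 2 = day 36.

Working backward from the deadline:
Cert submission must finish by day 68; it takes 3 days, so it must start by 68 − 3 = day 65.
Localization feeds into cert submission (must start by day 65, minus 2-day gap → day 63); so localization must finish by day 63 and therefore start by day 51.
Since localization (must start by day 51, minus 3-day gap → day 48) depends on it, balance pass must finish by day 48. Backing off its 2-day duration gives a latest start of day 46.
So balance pass can start as early as day 34 and as late as day 46, giving 46 − 34 = 12 days of slack.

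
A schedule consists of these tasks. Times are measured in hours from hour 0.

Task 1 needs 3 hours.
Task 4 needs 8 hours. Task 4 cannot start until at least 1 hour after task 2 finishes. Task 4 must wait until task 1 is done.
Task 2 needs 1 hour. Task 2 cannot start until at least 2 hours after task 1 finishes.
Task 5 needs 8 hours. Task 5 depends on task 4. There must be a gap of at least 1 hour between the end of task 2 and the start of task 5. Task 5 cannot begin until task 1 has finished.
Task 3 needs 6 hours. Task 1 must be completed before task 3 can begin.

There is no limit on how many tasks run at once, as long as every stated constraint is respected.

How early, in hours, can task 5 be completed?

23

Nothing blocks task 1, so it runs from hour 0 to hour 3.
Task 2 cannot begin until task 1 (finishes hour 3, plus 2-hour gap → hour 5). It runs from hour 5 to 5 + 1 = hour 6.
For task 4: task 2 (finishes hour 6, plus 1-hour gap → hour 7); task 1 (finishes hour 3). Taking the maximum gives a start of hour 7, and it finishes at 7 + 8 = hour 15.
Task 5 has to wait for task 4 (finishes hour 15); task 2 (finishes hour 6, plus 1-hour gap → hour 7); task 1 (finishes hour 3). The latest of these is hour 15, so task 5 runs hour 15 to 15 + 8 = hour 23.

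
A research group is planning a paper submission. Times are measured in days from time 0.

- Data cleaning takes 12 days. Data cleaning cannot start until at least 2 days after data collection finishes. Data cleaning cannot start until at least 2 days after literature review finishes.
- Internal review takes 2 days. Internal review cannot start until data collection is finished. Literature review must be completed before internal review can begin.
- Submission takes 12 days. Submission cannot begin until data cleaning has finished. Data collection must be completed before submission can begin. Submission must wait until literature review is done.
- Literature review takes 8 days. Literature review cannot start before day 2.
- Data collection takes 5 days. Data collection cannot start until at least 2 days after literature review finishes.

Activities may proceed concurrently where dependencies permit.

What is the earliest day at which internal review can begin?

17

After its own release at day 2, literature review can start at day 2 and finishes at day 10.
After literature review (finishes day 10, plus 2-day gap → day 12), data collection can start at day 12 and finishes at day 17.
Internal review waits on data collection (finishes day 17); literature review (finishes day 10). The latest of these is day 17, which is the earliest internal review can start.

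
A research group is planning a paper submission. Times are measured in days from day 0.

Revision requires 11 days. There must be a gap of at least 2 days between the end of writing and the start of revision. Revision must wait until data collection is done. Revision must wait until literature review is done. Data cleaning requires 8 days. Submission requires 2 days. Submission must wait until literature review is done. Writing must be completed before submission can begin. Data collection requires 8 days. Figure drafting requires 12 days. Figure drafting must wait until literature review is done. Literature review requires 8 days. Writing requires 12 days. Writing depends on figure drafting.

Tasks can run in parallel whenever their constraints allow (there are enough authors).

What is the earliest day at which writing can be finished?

Nothing blocks literature review, so it runs from day 0 to day 8.
Figure drafting cannot begin until literature review (finishes day 8). It runs from day 8 to 8 + 12 = day 20.
Writing waits on figure drafting (finishes day 20), so it starts at day 20 and finishes at 20 + 12 = day 32.

32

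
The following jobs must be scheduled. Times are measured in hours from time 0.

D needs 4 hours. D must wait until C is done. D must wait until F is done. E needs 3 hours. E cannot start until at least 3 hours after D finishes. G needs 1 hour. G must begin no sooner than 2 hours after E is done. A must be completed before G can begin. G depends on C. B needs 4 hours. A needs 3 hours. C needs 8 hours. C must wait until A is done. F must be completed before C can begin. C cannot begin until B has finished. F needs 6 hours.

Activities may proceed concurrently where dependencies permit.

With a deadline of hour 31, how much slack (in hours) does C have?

Nothing blocks F, so it runs from hour 0 to hour 6.
B can start immediately at hour 0; it finishes at hour 4.
A has no prerequisites, so it starts at hour 0 and finishes at hour 3.
C cannot start until A (finishes hour 3); F (finishes hour 6); B (finishes hour 4). The controlling bound is hour 6, so C finishes at 6 + 8 = hour 14.

Working backward from the deadline:
To finish by hour 31, G (duration 1) must start no later than hour 30.
Since G (must start by hour 30, minus 2-hour gap → hour 28) depends on it, E must finish by hour 28. Backing off its 3-hour duration gives a latest start of hour 25.
Since E (must start by hour 25, minus 3-hour gap → hour 22) depends on it, D must finish by hour 22. Backing off its 4-hour duration gives a latest start of hour 18.
For C: D (must start by hour 18); G (must start by hour 30). The most restrictive is hour 18; with an 8-hour duration, C must start by hour 10.
So C can start as early as hour 6 and as late as hour 10, giving 10 − 6 = 4 hours of slack.

4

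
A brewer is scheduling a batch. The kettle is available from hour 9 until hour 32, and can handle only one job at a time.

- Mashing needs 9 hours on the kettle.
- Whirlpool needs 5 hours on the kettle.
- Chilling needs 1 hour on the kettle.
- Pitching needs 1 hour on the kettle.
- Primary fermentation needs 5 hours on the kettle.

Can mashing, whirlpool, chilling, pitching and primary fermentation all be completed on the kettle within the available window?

Yes

The kettle window is 32 − 9 = 23 hours.
Running back to back, the jobs need 9 + 5 + 1 + 1 + 5 = 21 hours on the kettle.
Since 21 ≤ 23, they fit within the window.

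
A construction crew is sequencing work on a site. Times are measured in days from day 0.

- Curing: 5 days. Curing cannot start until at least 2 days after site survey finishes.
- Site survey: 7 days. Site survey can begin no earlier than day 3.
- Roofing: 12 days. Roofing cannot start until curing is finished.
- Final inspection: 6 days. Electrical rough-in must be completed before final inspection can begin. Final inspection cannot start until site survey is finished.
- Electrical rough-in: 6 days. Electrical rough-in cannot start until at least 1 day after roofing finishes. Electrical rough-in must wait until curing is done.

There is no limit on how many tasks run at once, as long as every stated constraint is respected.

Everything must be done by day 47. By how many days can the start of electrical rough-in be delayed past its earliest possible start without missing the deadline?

Site survey cannot begin until its own release at day 3. It runs from day 3 to 3 + 7 = day 10.
Curing waits on site survey (finishes day 10, plus 2-day gap → day 12), so it starts at day 12 and finishes at 12 + 5 = day 17.
Roofing cannot begin until curing (finishes day 17). It runs from day 17 to 17 + 12 = day 29.
Electrical rough-in cannot start until roofing (finishes day 29, plus 1-day gap → day 30); curing (finishes day 17). The controlling bound is day 30, so electrical rough-in finishes at 30 + 6 = day 36.

Working backward from the deadline:
Nothing follows final inspection; the deadline of day 47 is its only limit. It must start by 47 − 6 = day 41.
Since final inspection (must start by day 41) depends on it, electrical rough-in must finish by day 41. Backing off its 6-day duration gives a latest start of day 35.
So electrical rough-in can start as early as day 30 and as late as day 35, giving 35 − 30 = 5 days of slack.

5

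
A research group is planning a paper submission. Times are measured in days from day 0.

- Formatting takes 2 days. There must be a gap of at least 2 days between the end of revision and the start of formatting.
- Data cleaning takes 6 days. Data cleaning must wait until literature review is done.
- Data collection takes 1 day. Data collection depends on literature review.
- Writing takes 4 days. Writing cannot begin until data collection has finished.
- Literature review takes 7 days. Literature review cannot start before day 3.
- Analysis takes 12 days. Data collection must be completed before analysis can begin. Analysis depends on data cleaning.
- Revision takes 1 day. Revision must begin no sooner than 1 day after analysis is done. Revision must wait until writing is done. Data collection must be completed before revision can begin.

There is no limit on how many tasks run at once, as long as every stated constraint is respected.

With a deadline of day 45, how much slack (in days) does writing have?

After its own release at day 3, literature review can start at day 3 and finishes at day 10.
After literature review (finishes day 10), data collection can start at day 10 and finishes at day 11.
After data collection (finishes day 11), writing can start at day 11 and finishes at day 15.

Working backward from the deadline:
Formatting must finish by day 45; it takes 2 days, so it must start by 45 − 2 = day 43.
Since formatting (must start by day 43, minus 2-day gap → day 41) depends on it, revision must finish by day 41. Backing off its 1-day duration gives a latest start of day 40.
Since revision (must start by day 40) depends on it, writing must finish by day 40. Backing off its 4-day duration gives a latest start of day 36.
So writing can start as early as day 11 and as late as day 36, giving 36 − 11 = 25 days of slack.

25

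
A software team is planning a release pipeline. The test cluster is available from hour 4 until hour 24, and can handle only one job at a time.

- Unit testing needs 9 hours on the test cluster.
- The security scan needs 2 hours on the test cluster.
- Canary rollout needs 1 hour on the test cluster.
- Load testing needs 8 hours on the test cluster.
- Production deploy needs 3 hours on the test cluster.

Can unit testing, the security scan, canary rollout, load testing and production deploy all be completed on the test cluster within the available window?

No

The test cluster window is 24 − 4 = 20 hours.
Running back to back, the jobs need 9 + 2 + 1 + 8 + 3 = 23 hours on the test cluster.
Since 23 > 20, they cannot all fit.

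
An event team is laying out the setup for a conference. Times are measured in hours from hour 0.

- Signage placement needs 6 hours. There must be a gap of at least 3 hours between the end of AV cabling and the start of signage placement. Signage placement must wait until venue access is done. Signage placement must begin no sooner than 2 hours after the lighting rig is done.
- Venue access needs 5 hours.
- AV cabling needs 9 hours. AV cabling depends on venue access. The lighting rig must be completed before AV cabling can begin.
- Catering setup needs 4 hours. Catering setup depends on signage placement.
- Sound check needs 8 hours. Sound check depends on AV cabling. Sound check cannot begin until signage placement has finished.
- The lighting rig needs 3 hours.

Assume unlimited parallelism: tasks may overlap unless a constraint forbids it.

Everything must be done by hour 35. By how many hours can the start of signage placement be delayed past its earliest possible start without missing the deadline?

4

Nothing blocks the lighting rig, so it runs from hour 0 to hour 3.
Venue access has no prerequisites, so it starts at hour 0 and finishes at hour 5.
AV cabling has to wait for venue access (finishes hour 5); the lighting rig (finishes hour 3). The latest of these is hour 5, so AV cabling runs hour 5 to 5 + 9 = hour 14.
For signage placement: AV cabling (finishes hour 14, plus 3-hour gap → hour 17); venue access (finishes hour 5); the lighting rig (finishes hour 3, plus 2-hour gap → hour 5). Taking the maximum gives a start of hour 17, and it finishes at 17 + 6 = hour 23.

Working backward from the deadline:
Catering setup has no dependents, so it just needs to finish by hour 35. Starting by 35 − 4 = hour 31 achieves that.
Sound check must finish by hour 35; it takes 8 hours, so it must start by 35 − 8 = hour 27.
Signage placement must finish in time for catering setup (must start by hour 31); sound check (must start by hour 27). The tightest is hour 27, so signage placement must start by 27 − 6 = hour 21.
So signage placement can start as early as hour 17 and as late as hour 21, giving 21 − 17 = 4 hours of slack.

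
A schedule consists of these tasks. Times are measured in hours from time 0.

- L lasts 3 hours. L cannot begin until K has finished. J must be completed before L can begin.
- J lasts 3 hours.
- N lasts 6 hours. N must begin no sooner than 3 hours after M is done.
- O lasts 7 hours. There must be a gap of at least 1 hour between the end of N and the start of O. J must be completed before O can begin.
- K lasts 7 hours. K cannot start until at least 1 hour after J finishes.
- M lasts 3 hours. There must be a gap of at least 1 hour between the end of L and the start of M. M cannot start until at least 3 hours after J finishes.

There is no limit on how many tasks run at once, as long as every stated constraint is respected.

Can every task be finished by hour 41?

J has no prerequisites, so it starts at hour 0 and finishes at hour 3.
K cannot begin until J (finishes hour 3, plus 1-hour gap → hour 4). It runs from hour 4 to 4 + 7 = hour 11.
L needs all of K (finishes hour 11); J (finishes hour 3). That puts its earliest start at hour 11; it finishes at 11 + 3 = hour 14.
M needs all of L (finishes hour 14, plus 1-hour gap → hour 15); J (finishes hour 3, plus 3-hour gap → hour 6). That puts its earliest start at hour 15; it finishes at 15 + 3 = hour 18.
N waits on M (finishes hour 18, plus 3-hour gap → hour 21), so it starts at hour 21 and finishes at 21 + 6 = hour 27.
O needs all of N (finishes hour 27, plus 1-hour gap → hour 28); J (finishes hour 3). That puts its earliest start at hour 28; it finishes at 28 + 7 = hour 35.
Every task is finished by hour 35, which is no later than the deadline of 41, so the schedule is feasible.

Yes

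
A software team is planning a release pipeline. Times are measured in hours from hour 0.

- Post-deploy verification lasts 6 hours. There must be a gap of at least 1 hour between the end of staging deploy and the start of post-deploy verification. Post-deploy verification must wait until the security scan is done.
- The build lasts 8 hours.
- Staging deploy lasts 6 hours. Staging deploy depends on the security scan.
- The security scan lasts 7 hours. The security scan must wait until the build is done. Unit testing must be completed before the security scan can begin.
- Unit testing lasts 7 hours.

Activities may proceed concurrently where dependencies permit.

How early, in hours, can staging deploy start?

15

Nothing blocks unit testing, so it runs from hour 0 to hour 7.
The build has no prerequisites, so it starts at hour 0 and finishes at hour 8.
The security scan cannot start until the build (finishes hour 8); unit testing (finishes hour 7). The controlling bound is hour 8, so the security scan finishes at 8 + 7 = hour 15.
Staging deploy waits on the security scan (finishes hour 15), so the earliest it can start is hour 15.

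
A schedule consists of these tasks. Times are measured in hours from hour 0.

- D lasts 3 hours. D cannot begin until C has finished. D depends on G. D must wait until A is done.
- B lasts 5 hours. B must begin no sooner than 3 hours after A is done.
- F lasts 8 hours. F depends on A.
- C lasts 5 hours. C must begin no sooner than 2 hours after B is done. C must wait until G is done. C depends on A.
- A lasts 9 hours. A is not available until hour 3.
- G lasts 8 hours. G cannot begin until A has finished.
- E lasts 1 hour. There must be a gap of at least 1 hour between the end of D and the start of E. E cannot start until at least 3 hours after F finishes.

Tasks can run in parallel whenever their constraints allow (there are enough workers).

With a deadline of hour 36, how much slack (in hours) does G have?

6

A cannot begin until its own release at hour 3. It runs from hour 3 to 3 + 9 = hour 12.
G waits on A (finishes hour 12), so it starts at hour 12 and finishes at 12 + 8 = hour 20.

Working backward from the deadline:
To finish by hour 36, E (duration 1) must start no later than hour 35.
D feeds into E (must start by hour 35, minus 1-hour gap → hour 34); so D must finish by hour 34 and therefore start by hour 31.
C feeds into D (must start by hour 31); so C must finish by hour 31 and therefore start by hour 26.
For G: C (must start by hour 26); D (must start by hour 31). The most restrictive is hour 26; with an 8-hour duration, G must start by hour 18.
So G can start as early as hour 12 and as late as hour 18, giving 18 − 12 = 6 hours of slack.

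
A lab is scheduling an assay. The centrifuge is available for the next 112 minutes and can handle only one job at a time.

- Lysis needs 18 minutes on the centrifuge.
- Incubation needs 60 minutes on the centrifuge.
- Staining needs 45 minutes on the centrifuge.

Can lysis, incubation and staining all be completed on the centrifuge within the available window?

Running back to back, the jobs need 18 + 60 + 45 = 123 minutes on the centrifuge.
Since 123 > 112, they cannot all fit.

No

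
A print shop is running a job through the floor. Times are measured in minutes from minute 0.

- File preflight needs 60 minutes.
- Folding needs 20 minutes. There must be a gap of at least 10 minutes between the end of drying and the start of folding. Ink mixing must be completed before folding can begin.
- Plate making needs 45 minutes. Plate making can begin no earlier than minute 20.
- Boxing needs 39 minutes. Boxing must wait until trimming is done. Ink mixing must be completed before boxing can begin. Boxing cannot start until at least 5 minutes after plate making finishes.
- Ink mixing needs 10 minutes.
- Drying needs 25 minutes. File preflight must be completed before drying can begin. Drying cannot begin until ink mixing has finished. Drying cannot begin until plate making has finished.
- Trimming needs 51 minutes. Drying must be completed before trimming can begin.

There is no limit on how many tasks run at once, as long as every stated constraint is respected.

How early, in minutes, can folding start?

100

Ink mixing can start immediately at minute 0; it finishes at minute 10.
Plate making waits on its own release at minute 20, so it starts at minute 20 and finishes at 20 + 45 = minute 65.
File preflight can start immediately at minute 0; it finishes at minute 60.
Drying has to wait for file preflight (finishes minute 60); ink mixing (finishes minute 10); plate making (finishes minute 65). The latest of these is minute 65, so drying runs minute 65 to 65 + 25 = minute 90.
Folding waits on drying (finishes minute 90, plus 10-minute gap → minute 100); ink mixing (finishes minute 10). The latest of these is minute 100, which is the earliest folding can start.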